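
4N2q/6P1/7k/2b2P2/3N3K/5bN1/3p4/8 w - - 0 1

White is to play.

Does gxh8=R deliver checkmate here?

After gxh8=R: black king on h6; in check: yes, from the white rook on h8.
King squares — g5: attacked by Kh4; h5: attacked by Ng3; g6: attacked by Pf5; g7: attacked by Ne8; h7: attacked by Rh8.
Black has no legal moves → checkmate.

yes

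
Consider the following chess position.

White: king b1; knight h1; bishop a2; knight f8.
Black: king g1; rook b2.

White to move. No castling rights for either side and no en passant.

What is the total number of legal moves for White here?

White to move; king on b1.
In check: yes, from the black rook on b2.
Legal moves: Kxb2, Kc1, Ka1.
Count: 3.

3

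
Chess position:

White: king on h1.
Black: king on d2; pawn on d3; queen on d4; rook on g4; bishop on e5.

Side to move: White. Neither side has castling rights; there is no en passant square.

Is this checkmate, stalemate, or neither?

White to move; white king on h1.
In check: no.
King squares — g1: attacked by Qd4; g2: attacked by Rg4; h2: attacked by Be5.
Legal moves for White: none.
Not in check and no legal moves → stalemate.

stalemate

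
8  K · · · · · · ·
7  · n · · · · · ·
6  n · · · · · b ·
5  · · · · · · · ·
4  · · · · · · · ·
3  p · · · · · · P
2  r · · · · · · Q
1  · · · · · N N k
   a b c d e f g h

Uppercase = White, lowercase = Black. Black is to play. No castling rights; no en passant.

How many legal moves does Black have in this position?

Black to move; king on h1.
In check: yes, from the white queen on h2.
Legal moves: Rxh2.
Count: 1.

1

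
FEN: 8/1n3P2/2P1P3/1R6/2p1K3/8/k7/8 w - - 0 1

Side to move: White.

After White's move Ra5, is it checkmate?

no

After Ra5: black king on a2; in check: yes, from the white rook on a5.
Black has 4 legal replies: Kb3, Kb2, Kb1, Nxa5.
In check but a legal move exists → not checkmate.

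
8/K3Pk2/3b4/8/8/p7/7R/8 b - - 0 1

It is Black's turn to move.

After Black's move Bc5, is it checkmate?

After Bc5: white king on a7; in check: yes, from the black bishop on c5.
White has 4 legal replies: Kb8, Ka8, Kb7, Ka6.
In check but a legal move exists → not checkmate.

no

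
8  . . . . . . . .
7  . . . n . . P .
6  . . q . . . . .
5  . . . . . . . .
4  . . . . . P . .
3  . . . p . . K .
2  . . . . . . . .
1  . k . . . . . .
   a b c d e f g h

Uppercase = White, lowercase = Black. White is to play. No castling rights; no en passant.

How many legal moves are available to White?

10

White to move; king on g3.
In check: no.
Legal moves: Kh4, Kg4, Kh3, Kh2, Kf2, g8=Q, g8=R, g8=B, g8=N, f5.
Count: 10.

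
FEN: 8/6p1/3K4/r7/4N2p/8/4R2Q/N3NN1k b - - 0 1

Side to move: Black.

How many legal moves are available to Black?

0

Black to move; king on h1.
In check: yes, from the white queen on h2.
Legal moves: none.
Count: 0.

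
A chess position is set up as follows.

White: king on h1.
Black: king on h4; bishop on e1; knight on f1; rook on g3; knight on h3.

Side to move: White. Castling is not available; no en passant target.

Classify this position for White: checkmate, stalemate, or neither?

stalemate

White to move; white king on h1.
In check: no.
King squares — g1: attacked by Rg3; g2: attacked by Rg3; h2: attacked by Nf1.
Legal moves for White: none.
Not in check and no legal moves → stalemate.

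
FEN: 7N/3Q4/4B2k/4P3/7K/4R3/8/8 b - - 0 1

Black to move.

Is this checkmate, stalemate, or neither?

Black to move; black king on h6.
In check: no.
King squares — g5: attacked by Kh4; h5: attacked by Kh4; g6: attacked by Nh8; g7: attacked by Qd7; h7: attacked by Qd7.
Legal moves for Black: none.
Not in check and no legal moves → stalemate.

stalemate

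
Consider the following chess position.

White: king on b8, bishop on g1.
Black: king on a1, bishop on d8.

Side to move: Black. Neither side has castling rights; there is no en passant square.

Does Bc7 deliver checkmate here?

no

After Bc7: white king on b8; in check: yes, from the black bishop on c7.
White has 5 legal replies: Kc8, Ka8, Kxc7, Kb7, Ka7.
In check but a legal move exists → not checkmate.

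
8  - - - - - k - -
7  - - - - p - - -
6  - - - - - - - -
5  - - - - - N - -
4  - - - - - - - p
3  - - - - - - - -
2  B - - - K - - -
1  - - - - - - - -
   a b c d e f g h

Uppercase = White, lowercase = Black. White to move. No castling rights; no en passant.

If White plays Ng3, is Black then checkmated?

After Ng3: black king on f8; in check: no.
Black is not in check, so this cannot be checkmate.

no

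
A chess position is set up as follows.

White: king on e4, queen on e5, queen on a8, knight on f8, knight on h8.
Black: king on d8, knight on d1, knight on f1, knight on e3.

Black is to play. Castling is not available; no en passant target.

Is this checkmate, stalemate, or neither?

checkmate

Black to move; black king on d8.
In check: yes, from the white queen on a8.
King squares — c7: attacked by Qe5; d7: attacked by Nf8; e7: attacked by Qe5; c8: attacked by Qa8; e8: attacked by Qe5.
Legal moves for Black: none.
In check with no legal moves → checkmate.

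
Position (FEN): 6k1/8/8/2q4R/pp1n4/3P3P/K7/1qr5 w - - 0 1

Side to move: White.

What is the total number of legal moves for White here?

White to move; king on a2.
In check: yes, from the black queen on b1.
Legal moves: none.
Count: 0.

0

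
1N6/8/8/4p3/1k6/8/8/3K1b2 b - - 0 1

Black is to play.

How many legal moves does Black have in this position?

Black to move; king on b4.
In check: no.
Legal moves: Kc5, Kb5, Ka5, Kc4, Ka4, Kc3, Kb3, Ka3, Ba6, Bb5, Bc4, Bh3, Bd3, Bg2, Be2+, e4.
Count: 16.

16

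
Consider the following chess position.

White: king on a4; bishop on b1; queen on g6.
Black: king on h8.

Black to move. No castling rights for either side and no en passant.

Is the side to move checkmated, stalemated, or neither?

stalemate

Black to move; black king on h8.
In check: no.
King squares — g7: attacked by Qg6; h7: attacked by Qg6; g8: attacked by Qg6.
Legal moves for Black: none.
Not in check and no legal moves → stalemate.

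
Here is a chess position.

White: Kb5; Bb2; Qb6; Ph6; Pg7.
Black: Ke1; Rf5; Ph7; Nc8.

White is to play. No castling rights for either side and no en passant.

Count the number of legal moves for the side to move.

7

White to move; king on b5.
In check: yes, from the black rook on f5.
Legal moves: Kc6, Ka6, Kc4, Kb4, Ka4, Qc5, Be5.
Count: 7.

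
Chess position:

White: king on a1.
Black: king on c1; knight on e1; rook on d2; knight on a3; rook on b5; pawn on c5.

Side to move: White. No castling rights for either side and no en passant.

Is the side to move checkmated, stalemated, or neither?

White to move; white king on a1.
In check: no.
King squares — b1: attacked by Kc1; a2: attacked by Rd2; b2: attacked by Kc1.
Legal moves for White: none.
Not in check and no legal moves → stalemate.

stalemate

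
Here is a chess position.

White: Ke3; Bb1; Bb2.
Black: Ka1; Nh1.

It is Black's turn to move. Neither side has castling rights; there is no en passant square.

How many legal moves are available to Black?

2

Black to move; king on a1.
In check: yes, from the white bishop on b2.
Legal moves: Kxb2, Kxb1.
Count: 2.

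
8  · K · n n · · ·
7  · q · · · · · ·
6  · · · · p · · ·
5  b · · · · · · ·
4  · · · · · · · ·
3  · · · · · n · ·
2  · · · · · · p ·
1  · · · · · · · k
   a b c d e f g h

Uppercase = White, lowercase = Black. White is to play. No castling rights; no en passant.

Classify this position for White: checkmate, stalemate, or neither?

checkmate

White to move; white king on b8.
In check: yes, from the black queen on b7.
King squares — a7: attacked by Qb7; b7: attacked by Nd8; c7: attacked by Ba5; a8: attacked by Qb7; c8: attacked by Qb7.
Legal moves for White: none.
In check with no legal moves → checkmate.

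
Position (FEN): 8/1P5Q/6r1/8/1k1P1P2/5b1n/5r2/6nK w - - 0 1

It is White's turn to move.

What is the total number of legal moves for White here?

White to move; king on h1.
In check: yes, from the black bishop on f3.
Legal moves: none.
Count: 0.

0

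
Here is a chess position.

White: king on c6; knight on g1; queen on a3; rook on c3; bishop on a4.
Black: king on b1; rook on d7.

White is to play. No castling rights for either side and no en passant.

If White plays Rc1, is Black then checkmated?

yes

After Rc1: black king on b1; in check: yes, from the white rook on c1.
King squares — a1: attacked by Rc1; c1: attacked by Qa3; a2: attacked by Qa3; b2: attacked by Qa3; c2: attacked by Rc1.
Black has no legal moves → checkmate.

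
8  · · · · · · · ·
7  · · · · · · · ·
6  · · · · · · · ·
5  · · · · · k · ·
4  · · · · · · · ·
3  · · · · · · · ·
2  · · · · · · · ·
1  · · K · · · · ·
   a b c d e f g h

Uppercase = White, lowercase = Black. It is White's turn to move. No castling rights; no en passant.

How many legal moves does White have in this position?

5

White to move; king on c1.
In check: no.
Legal moves: Kd2, Kc2, Kb2, Kd1, Kb1.
Count: 5.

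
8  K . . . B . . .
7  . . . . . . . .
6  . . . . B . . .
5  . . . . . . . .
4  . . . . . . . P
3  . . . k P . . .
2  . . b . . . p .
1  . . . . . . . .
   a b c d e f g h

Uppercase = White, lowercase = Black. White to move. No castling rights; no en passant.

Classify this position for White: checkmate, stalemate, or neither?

White to move; white king on a8.
In check: no.
Legal moves for White include: B8f7, B8d7, Bg6+, Bc6, Bh5, Bb5+, Ba4, Kb8, Kb7, Ka7, Bg8, Bc8, B6f7, B6d7, Bf5+, Bd5, Bg4, Bc4+, ... (list truncated; more exist).
White has legal moves and is not in check → neither.

neither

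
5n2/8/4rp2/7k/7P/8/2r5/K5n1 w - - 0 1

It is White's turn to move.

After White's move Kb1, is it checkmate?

no

After Kb1: black king on h5; in check: no.
Black is not in check, so this cannot be checkmate.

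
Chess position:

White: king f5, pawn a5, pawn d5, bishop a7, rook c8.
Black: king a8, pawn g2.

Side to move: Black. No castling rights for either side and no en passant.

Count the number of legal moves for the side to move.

2

Black to move; king on a8.
In check: yes, from the white rook on c8.
Legal moves: Kb7, Kxa7.
Count: 2.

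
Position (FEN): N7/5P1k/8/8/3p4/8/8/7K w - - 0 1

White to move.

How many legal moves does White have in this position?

9

White to move; king on h1.
In check: no.
Legal moves: Nc7, Nb6, Kh2, Kg2, Kg1, f8=Q, f8=R, f8=B, f8=N+.
Count: 9.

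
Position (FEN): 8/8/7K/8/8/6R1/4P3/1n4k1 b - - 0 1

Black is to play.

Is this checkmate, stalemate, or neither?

Black to move; black king on g1.
In check: yes, from the white rook on g3.
Legal moves for Black: Kh2, Kf2, Kh1, Kf1.
Black is in check but has 4 legal moves → neither.

neither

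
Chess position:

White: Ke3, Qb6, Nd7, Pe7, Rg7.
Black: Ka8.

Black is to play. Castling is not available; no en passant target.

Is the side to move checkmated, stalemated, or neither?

Black to move; black king on a8.
In check: no.
King squares — a7: attacked by Qb6; b7: attacked by Qb6; b8: attacked by Qb6.
Legal moves for Black: none.
Not in check and no legal moves → stalemate.

stalemate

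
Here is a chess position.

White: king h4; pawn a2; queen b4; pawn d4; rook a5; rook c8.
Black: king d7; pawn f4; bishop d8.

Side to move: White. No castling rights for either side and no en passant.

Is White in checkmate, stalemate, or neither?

White to move; white king on h4.
In check: yes, from the black bishop on d8.
King squares — g3: attacked by Pf4; h3: available; g4: available; g5: attacked by Bd8; h5: available.
Legal moves for White: Kh5, Kg4, Kh3, Rxd8+, Rg5, Qe7+.
White is in check but has 6 legal moves → neither.

neither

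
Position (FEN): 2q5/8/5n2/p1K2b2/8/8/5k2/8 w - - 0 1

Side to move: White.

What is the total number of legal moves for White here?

4

White to move; king on c5.
In check: yes, from the black queen on c8.
Legal moves: Kd6, Kb6, Kb5, Kd4.
Count: 4.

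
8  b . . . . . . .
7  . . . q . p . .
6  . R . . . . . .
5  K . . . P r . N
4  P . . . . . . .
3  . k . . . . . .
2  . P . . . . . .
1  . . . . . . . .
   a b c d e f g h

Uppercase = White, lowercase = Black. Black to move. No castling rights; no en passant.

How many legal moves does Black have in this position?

Black to move; king on b3.
In check: yes, from the white rook on b6.
Legal moves: Kc4, Kc2, Ka2, Qb5+.
Count: 4.

4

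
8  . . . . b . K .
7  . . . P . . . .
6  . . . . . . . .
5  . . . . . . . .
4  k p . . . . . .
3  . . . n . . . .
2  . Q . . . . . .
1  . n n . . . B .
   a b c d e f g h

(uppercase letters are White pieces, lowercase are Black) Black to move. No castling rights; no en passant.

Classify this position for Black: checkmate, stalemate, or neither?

neither

Black to move; black king on a4.
In check: no.
Legal moves for Black include: Bf7+, Bxd7, Bg6, Bh5, Kb5, Ka5, Ne5, Nc5, Nf4, Nf2, Nxb2, Ne1, Nb3, Ne2, Na2, Nc3, Na3, Nd2, ... (list truncated; more exist).
Black has legal moves and is not in check → neither.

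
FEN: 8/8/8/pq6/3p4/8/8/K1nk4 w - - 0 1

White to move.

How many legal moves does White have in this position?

0

White to move; king on a1.
In check: no.
Legal moves: none.
Count: 0.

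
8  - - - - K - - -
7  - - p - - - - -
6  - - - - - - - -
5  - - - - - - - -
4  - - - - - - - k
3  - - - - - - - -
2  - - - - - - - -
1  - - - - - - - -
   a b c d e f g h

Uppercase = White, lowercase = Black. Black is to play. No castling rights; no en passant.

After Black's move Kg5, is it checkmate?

no

After Kg5: white king on e8; in check: no.
White is not in check, so this cannot be checkmate.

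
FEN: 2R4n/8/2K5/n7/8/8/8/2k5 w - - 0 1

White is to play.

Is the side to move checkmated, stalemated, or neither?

White to move; white king on c6.
In check: yes, from the black knight on a5.
King squares — b5: available; c5: available; d5: available; b6: available; d6: available; b7: attacked by Na5; c7: available; d7: available.
Legal moves for White: Kd7+, Kc7, Kd6+, Kb6+, Kd5+, Kc5, Kb5+.
White is in check but has 7 legal moves → neither.

neither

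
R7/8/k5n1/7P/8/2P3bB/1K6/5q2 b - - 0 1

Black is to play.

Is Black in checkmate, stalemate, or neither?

Black to move; black king on a6.
In check: yes, from the white rook on a8.
King squares — a5: attacked by Ra8; b5: available; b6: available; a7: attacked by Ra8; b7: available.
Legal moves for Black: Kb7, Kb6, Kb5.
Black is in check but has 3 legal moves → neither.

neither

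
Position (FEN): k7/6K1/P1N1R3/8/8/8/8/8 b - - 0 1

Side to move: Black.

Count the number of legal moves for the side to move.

0

Black to move; king on a8.
In check: no.
Legal moves: none.
Count: 0.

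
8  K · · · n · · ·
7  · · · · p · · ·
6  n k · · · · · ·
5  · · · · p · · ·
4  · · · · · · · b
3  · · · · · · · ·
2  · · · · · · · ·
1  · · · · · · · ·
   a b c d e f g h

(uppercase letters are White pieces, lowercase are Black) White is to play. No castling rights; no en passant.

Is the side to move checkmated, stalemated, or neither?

stalemate

White to move; white king on a8.
In check: no.
King squares — a7: attacked by Kb6; b7: attacked by Kb6; b8: attacked by Na6.
Legal moves for White: none.
Not in check and no legal moves → stalemate.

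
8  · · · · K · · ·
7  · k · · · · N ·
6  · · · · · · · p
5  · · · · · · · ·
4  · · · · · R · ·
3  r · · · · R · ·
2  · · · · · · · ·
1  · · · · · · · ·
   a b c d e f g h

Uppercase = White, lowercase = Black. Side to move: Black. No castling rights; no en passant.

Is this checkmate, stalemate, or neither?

Black to move; black king on b7.
In check: no.
Legal moves for Black include: Kc8, Kb8, Ka8, Kc7, Ka7, Kc6, Kb6, Ka6, Ra8+, Ra7, Ra6, Ra5, Ra4, Rxf3, Re3+, Rd3, Rc3, Rb3, ... (list truncated; more exist).
Black has legal moves and is not in check → neither.

neither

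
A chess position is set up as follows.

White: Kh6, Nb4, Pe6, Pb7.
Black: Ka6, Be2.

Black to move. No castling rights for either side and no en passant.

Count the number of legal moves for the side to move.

5

Black to move; king on a6.
In check: yes, from the white knight on b4.
Legal moves: Kxb7, Ka7, Kb6, Kb5, Ka5.
Count: 5.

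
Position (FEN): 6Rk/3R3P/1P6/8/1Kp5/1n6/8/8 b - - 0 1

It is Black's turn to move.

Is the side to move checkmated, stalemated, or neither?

checkmate

Black to move; black king on h8.
In check: yes, from the white rook on g8.
King squares — g7: attacked by Rd7; h7: attacked by Rd7; g8: attacked by Ph7.
Legal moves for Black: none.
In check with no legal moves → checkmate.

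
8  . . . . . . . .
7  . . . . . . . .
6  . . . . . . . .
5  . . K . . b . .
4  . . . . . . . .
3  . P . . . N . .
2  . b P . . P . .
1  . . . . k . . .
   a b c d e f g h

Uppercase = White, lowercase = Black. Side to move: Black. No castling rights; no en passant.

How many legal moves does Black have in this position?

Black to move; king on e1.
In check: yes, from the white knight on f3.
Legal moves: Kxf2, Ke2, Kf1, Kd1.
Count: 4.

4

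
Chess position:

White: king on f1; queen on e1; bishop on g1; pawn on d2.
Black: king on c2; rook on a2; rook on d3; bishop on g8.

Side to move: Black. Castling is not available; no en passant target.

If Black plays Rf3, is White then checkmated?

After Rf3: white king on f1; in check: yes, from the black rook on f3.
White has 4 legal replies: Kg2, Ke2, Bf2, Qf2.
In check but a legal move exists → not checkmate.

no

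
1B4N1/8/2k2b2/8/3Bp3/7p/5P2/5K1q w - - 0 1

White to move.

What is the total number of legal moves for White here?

1

White to move; king on f1.
In check: yes, from the black queen on h1.
Legal moves: Ke2.
Count: 1.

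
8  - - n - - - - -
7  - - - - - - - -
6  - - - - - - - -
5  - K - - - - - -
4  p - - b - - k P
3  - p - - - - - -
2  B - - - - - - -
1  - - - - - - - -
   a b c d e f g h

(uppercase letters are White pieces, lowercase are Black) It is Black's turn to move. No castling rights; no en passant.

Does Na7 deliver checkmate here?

After Na7: white king on b5; in check: yes, from the black knight on a7.
White has 5 legal replies: Ka6, Ka5, Kc4, Kb4, Kxa4.
In check but a legal move exists → not checkmate.

no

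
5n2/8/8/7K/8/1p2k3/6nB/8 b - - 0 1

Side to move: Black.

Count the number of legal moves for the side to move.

15

Black to move; king on e3.
In check: no.
Legal moves: Nh7, Nd7, Ng6, Ne6, Ke4, Kd4, Kf3, Kd3, Kf2, Ke2, Kd2, Nh4, Nf4+, Ne1, b2.
Count: 15.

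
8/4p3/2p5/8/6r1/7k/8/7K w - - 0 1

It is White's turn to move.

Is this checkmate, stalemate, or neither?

stalemate

White to move; white king on h1.
In check: no.
King squares — g1: attacked by Rg4; g2: attacked by Kh3; h2: attacked by Kh3.
Legal moves for White: none.
Not in check and no legal moves → stalemate.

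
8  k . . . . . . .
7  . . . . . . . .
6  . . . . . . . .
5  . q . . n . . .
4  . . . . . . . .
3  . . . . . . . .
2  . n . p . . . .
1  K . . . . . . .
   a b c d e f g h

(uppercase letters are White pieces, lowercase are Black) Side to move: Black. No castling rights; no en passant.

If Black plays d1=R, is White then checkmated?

After d1=R: white king on a1; in check: yes, from the black rook on d1.
White has 1 legal reply: Ka2.
In check but a legal move exists → not checkmate.

no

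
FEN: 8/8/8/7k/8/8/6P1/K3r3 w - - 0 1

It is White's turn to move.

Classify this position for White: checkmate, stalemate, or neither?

neither

White to move; white king on a1.
In check: yes, from the black rook on e1.
Legal moves for White: Kb2, Ka2.
White is in check but has 2 legal moves → neither.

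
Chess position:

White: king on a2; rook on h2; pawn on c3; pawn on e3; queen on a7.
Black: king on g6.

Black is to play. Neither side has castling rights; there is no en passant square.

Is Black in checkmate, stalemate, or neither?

neither

Black to move; black king on g6.
In check: no.
Legal moves for Black: Kf6, Kg5, Kf5.
Black has 3 legal moves and is not in check → neither.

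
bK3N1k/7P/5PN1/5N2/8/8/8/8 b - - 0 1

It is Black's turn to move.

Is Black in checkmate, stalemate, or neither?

checkmate

Black to move; black king on h8.
In check: yes, from the white knight on g6.
King squares — g7: attacked by Nf5; h7: attacked by Nf8; g8: attacked by Ph7.
Legal moves for Black: none.
In check with no legal moves → checkmate.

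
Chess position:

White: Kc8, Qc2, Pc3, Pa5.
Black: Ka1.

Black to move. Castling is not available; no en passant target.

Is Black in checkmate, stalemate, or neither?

Black to move; black king on a1.
In check: no.
King squares — b1: attacked by Qc2; a2: attacked by Qc2; b2: attacked by Qc2.
Legal moves for Black: none.
Not in check and no legal moves → stalemate.

stalemate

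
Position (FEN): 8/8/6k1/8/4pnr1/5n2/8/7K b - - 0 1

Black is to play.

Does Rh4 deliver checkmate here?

yes

After Rh4: white king on h1; in check: yes, from the black rook on h4.
King squares — g1: attacked by Nf3; g2: attacked by Nf4; h2: attacked by Nf3.
White has no legal moves → checkmate.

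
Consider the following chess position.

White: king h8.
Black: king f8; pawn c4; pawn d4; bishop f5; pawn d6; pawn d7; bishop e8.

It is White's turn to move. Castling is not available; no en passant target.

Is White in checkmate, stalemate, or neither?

White to move; white king on h8.
In check: no.
King squares — g7: attacked by Kf8; h7: attacked by Bf5; g8: attacked by Kf8.
Legal moves for White: none.
Not in check and no legal moves → stalemate.

stalemate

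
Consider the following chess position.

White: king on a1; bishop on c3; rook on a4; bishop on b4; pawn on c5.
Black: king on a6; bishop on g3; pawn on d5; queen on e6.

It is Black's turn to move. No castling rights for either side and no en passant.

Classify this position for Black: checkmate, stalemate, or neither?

neither

Black to move; black king on a6.
In check: yes, from the white rook on a4.
Legal moves for Black: Kb7, Kb5.
Black is in check but has 2 legal moves → neither.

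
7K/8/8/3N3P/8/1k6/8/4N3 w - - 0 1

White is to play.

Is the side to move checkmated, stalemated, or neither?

neither

White to move; white king on h8.
In check: no.
Legal moves for White: Kg8, Kh7, Kg7, Ne7, Nc7, Nf6, Nb6, Nf4, Nb4, Ne3, Nc3, Nf3, Nd3, Ng2, Nc2, h6.
White has 16 legal moves and is not in check → neither.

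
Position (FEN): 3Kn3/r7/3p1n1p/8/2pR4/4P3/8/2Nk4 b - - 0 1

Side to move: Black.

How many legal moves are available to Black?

3

Black to move; king on d1.
In check: yes, from the white rook on d4.
Legal moves: Kc2, Ke1, Kxc1.
Count: 3.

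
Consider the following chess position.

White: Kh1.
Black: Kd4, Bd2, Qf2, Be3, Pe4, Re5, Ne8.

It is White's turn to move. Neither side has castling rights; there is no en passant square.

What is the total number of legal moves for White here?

0

White to move; king on h1.
In check: no.
Legal moves: none.
Count: 0.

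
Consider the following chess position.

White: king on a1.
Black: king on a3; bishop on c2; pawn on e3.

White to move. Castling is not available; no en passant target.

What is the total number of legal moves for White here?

0

White to move; king on a1.
In check: no.
Legal moves: none.
Count: 0.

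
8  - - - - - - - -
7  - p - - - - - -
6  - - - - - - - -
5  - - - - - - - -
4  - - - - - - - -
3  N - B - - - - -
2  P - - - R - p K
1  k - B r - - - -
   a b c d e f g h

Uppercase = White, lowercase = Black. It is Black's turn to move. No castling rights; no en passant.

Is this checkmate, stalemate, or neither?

checkmate

Black to move; black king on a1.
In check: yes, from the white bishop on c3.
King squares — b1: attacked by Na3; a2: attacked by Re2; b2: attacked by Bc1.
Legal moves for Black: none.
In check with no legal moves → checkmate.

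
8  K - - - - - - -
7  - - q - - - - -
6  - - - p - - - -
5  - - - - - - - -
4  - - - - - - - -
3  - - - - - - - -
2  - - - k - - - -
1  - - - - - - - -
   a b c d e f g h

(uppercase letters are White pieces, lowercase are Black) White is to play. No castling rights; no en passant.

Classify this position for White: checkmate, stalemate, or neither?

stalemate

White to move; white king on a8.
In check: no.
King squares — a7: attacked by Qc7; b7: attacked by Qc7; b8: attacked by Qc7.
Legal moves for White: none.
Not in check and no legal moves → stalemate.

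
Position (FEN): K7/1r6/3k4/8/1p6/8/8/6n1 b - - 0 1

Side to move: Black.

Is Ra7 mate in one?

After Ra7: white king on a8; in check: yes, from the black rook on a7.
White has 2 legal replies: Kb8, Kxa7.
In check but a legal move exists → not checkmate.

no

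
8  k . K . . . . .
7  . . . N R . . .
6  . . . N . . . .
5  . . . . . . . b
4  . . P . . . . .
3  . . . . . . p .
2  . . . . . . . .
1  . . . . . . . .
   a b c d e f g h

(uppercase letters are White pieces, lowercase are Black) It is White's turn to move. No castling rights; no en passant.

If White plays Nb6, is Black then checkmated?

yes

After Nb6: black king on a8; in check: yes, from the white knight on b6.
King squares — a7: attacked by Re7; b7: attacked by Nd6; b8: attacked by Kc8.
Black has no legal moves → checkmate.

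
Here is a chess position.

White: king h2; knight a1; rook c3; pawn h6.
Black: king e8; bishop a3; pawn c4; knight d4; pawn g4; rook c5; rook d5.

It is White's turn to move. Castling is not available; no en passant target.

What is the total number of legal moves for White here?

17

White to move; king on h2.
In check: no.
Legal moves: Rxc4, Rh3, Rg3, Rf3, Re3+, Rd3, Rb3, Rxa3, Rc2, Rc1, Kg3, Kg2, Kh1, Kg1, Nb3, Nc2, h7.
Count: 17.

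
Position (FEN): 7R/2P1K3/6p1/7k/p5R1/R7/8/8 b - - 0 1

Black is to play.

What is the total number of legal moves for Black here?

Black to move; king on h5.
In check: yes, from the white rook on h8.
Legal moves: Kxg4.
Count: 1.

1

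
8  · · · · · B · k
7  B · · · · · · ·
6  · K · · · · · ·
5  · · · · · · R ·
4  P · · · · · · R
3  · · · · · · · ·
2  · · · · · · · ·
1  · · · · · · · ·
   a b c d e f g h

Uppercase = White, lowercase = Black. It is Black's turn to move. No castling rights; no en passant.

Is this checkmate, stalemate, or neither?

checkmate

Black to move; black king on h8.
In check: yes, from the white rook on h4.
King squares — g7: attacked by Rg5; h7: attacked by Rh4; g8: attacked by Rg5.
Legal moves for Black: none.
In check with no legal moves → checkmate.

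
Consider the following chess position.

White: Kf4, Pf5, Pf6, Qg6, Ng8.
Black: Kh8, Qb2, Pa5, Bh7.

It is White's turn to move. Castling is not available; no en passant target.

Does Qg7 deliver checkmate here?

yes

After Qg7: black king on h8; in check: yes, from the white queen on g7.
King squares — g7: attacked by Pf6; h7: own bishop; g8: attacked by Qg7.
Black has no legal moves → checkmate.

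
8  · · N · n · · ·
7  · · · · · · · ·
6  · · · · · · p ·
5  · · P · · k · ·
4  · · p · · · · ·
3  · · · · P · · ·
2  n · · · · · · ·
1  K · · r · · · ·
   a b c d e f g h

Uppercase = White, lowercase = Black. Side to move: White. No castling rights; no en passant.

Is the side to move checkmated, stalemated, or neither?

neither

White to move; white king on a1.
In check: yes, from the black rook on d1.
Legal moves for White: Kb2, Kxa2.
White is in check but has 2 legal moves → neither.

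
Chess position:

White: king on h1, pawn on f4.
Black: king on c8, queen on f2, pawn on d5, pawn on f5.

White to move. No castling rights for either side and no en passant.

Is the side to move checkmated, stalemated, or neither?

stalemate

White to move; white king on h1.
In check: no.
King squares — g1: attacked by Qf2; g2: attacked by Qf2; h2: attacked by Qf2.
Legal moves for White: none.
Not in check and no legal moves → stalemate.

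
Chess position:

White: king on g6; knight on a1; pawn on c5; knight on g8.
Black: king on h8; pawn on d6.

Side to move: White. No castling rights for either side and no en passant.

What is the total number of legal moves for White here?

13

White to move; king on g6.
In check: no.
Legal moves: Ne7, Nh6, Nf6, Kf7, Kh6, Kf6, Kh5, Kg5, Kf5, Nb3, Nc2, cxd6, c6.
Count: 13.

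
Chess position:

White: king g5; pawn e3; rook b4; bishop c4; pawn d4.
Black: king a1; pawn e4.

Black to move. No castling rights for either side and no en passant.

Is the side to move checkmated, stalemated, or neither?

stalemate

Black to move; black king on a1.
In check: no.
King squares — b1: attacked by Rb4; a2: attacked by Bc4; b2: attacked by Rb4.
Legal moves for Black: none.
Not in check and no legal moves → stalemate.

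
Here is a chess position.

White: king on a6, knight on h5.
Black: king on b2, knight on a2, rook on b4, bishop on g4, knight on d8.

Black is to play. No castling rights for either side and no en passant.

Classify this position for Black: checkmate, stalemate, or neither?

Black to move; black king on b2.
In check: no.
Legal moves for Black include: Nf7, Nb7, Ne6, Nc6, Bc8+, Bd7, Be6, Bxh5, Bf5, Bh3, Bf3, Be2+, Bd1, Rb8, Rb7, Rb6+, Rb5, Rf4, ... (list truncated; more exist).
Black has legal moves and is not in check → neither.

neither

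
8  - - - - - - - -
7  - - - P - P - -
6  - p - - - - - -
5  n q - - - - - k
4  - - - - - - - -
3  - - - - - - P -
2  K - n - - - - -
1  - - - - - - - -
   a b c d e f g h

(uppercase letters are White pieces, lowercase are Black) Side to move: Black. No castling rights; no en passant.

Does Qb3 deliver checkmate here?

After Qb3: white king on a2; in check: yes, from the black queen on b3.
King squares — a1: attacked by Nc2; b1: attacked by Qb3; b2: attacked by Qb3; a3: attacked by Nc2; b3: attacked by Na5.
White has no legal moves → checkmate.

yes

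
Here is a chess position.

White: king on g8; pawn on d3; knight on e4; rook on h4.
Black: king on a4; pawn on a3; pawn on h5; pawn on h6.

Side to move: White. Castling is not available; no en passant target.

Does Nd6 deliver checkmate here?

no

After Nd6: black king on a4; in check: yes, from the white rook on h4.
Black has 2 legal replies: Ka5, Kb3.
In check but a legal move exists → not checkmate.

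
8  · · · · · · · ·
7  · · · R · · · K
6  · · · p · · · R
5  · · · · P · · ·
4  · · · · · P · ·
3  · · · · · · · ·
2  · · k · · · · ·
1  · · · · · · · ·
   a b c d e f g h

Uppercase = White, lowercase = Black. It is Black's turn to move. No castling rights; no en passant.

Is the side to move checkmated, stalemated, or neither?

neither

Black to move; black king on c2.
In check: no.
Legal moves for Black: Kd3, Kc3, Kb3, Kd2, Kb2, Kd1, Kc1, Kb1, dxe5, d5.
Black has 10 legal moves and is not in check → neither.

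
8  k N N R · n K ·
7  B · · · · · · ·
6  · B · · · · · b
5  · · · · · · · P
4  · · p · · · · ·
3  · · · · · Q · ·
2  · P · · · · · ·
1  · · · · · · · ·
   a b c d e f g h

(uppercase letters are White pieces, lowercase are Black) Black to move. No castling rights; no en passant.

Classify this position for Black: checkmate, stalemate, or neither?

Black to move; black king on a8.
In check: yes, from the white queen on f3.
King squares — a7: attacked by Bb6; b7: attacked by Qf3; b8: attacked by Ba7.
Legal moves for Black: none.
In check with no legal moves → checkmate.

checkmate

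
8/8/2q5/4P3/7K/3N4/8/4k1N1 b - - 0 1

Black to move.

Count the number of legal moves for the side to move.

3

Black to move; king on e1.
In check: yes, from the white knight on d3.
Legal moves: Kd2, Kf1, Kd1.
Count: 3.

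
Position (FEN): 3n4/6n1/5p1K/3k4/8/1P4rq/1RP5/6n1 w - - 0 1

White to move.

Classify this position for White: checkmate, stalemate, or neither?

checkmate

White to move; white king on h6.
In check: yes, from the black queen on h3.
King squares — g5: attacked by Rg3; h5: attacked by Qh3; g6: attacked by Rg3; g7: attacked by Rg3; h7: attacked by Qh3.
Legal moves for White: none.
In check with no legal moves → checkmate.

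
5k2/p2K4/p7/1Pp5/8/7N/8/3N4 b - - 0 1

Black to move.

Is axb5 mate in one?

no

After axb5: white king on d7; in check: no.
White is not in check, so this cannot be checkmate.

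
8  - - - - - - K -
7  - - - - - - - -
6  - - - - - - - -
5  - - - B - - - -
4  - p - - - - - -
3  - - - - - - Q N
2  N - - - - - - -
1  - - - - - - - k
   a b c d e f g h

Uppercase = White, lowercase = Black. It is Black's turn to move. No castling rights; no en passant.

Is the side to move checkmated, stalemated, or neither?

Black to move; black king on h1.
In check: yes, from the white bishop on d5.
King squares — g1: attacked by Qg3; g2: attacked by Qg3; h2: attacked by Qg3.
Legal moves for Black: none.
In check with no legal moves → checkmate.

checkmate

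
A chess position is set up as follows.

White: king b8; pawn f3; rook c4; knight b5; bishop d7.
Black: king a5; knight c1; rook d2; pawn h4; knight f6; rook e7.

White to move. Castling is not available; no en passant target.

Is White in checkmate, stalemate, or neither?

White to move; white king on b8.
In check: no.
Legal moves for White include: Kc8, Ka8, Kc7, Kb7, Ka7, Be8, Bc8, Be6, Bc6, Bf5, Bg4, Bh3, Nc7, Na7, Nd6, Nd4, Nc3, Na3, ... (list truncated; more exist).
White has legal moves and is not in check → neither.

neither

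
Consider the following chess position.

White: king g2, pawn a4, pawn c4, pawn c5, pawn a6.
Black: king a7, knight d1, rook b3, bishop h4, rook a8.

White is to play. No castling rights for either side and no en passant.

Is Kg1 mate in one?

After Kg1: black king on a7; in check: no.
Black is not in check, so this cannot be checkmate.

no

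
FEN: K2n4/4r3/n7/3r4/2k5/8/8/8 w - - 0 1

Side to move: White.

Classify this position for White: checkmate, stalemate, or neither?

White to move; white king on a8.
In check: no.
King squares — a7: attacked by Re7; b7: attacked by Re7; b8: attacked by Na6.
Legal moves for White: none.
Not in check and no legal moves → stalemate.

stalemate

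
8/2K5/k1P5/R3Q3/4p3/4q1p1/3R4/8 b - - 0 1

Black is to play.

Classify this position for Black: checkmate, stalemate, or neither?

checkmate

Black to move; black king on a6.
In check: yes, from the white rook on a5.
King squares — a5: attacked by Qe5; b5: attacked by Ra5; b6: attacked by Kc7; a7: attacked by Ra5; b7: attacked by Pc6.
Legal moves for Black: none.
In check with no legal moves → checkmate.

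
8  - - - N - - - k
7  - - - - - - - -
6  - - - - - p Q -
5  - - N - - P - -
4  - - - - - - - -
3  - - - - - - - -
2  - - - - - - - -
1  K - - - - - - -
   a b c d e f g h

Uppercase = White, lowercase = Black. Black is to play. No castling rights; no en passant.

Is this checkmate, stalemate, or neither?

stalemate

Black to move; black king on h8.
In check: no.
King squares — g7: attacked by Qg6; h7: attacked by Qg6; g8: attacked by Qg6.
Legal moves for Black: none.
Not in check and no legal moves → stalemate.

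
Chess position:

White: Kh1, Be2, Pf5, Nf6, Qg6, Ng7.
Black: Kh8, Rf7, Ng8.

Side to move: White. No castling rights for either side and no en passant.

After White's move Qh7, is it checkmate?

After Qh7: black king on h8; in check: yes, from the white queen on h7.
King squares — g7: attacked by Qh7; h7: attacked by Nf6; g8: own knight.
Black has no legal moves → checkmate.

yes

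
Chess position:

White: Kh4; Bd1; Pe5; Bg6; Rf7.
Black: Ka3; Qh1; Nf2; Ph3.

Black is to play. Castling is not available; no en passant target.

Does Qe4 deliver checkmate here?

After Qe4: white king on h4; in check: yes, from the black queen on e4.
White has 6 legal replies: Kh5, Kg5, Kg3, Rf4, Bxe4, Bg4.
In check but a legal move exists → not checkmate.

no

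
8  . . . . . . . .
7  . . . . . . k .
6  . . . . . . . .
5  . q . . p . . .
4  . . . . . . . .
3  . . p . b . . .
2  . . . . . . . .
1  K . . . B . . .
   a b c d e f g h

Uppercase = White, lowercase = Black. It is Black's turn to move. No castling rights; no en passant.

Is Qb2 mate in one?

yes

After Qb2: white king on a1; in check: yes, from the black queen on b2.
King squares — b1: attacked by Qb2; a2: attacked by Qb2; b2: attacked by Pc3.
White has no legal moves → checkmate.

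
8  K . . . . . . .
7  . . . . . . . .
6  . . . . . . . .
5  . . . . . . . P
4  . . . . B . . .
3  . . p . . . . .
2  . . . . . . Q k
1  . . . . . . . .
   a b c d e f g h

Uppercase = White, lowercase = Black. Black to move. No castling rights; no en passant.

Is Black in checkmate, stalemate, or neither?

checkmate

Black to move; black king on h2.
In check: yes, from the white queen on g2.
King squares — g1: attacked by Qg2; h1: attacked by Qg2; g2: attacked by Be4; g3: attacked by Qg2; h3: attacked by Qg2.
Legal moves for Black: none.
In check with no legal moves → checkmate.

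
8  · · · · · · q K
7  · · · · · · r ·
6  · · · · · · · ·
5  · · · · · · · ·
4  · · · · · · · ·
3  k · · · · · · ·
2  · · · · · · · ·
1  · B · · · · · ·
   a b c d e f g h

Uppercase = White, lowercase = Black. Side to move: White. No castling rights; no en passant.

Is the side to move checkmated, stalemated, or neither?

White to move; white king on h8.
In check: yes, from the black queen on g8.
King squares — g7: attacked by Qg8; h7: attacked by Rg7; g8: attacked by Rg7.
Legal moves for White: none.
In check with no legal moves → checkmate.

checkmate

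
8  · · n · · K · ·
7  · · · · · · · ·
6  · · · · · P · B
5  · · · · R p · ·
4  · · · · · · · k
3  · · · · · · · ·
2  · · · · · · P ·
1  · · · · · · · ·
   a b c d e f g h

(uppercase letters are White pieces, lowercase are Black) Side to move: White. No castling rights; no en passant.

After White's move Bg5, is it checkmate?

no

After Bg5: black king on h4; in check: yes, from the white bishop on g5.
Black has 4 legal replies: Kh5, Kxg5, Kg4, Kg3.
In check but a legal move exists → not checkmate.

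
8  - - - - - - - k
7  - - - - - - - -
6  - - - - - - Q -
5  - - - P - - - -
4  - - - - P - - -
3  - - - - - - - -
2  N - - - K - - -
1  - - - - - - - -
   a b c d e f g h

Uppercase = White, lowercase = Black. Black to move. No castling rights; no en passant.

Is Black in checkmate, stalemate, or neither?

stalemate

Black to move; black king on h8.
In check: no.
King squares — g7: attacked by Qg6; h7: attacked by Qg6; g8: attacked by Qg6.
Legal moves for Black: none.
Not in check and no legal moves → stalemate.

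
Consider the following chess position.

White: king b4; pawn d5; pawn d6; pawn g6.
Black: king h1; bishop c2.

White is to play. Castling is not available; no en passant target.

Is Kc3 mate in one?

After Kc3: black king on h1; in check: no.
Black is not in check, so this cannot be checkmate.

no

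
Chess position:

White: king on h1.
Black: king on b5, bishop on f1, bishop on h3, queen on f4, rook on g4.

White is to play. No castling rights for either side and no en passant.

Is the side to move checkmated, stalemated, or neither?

stalemate

White to move; white king on h1.
In check: no.
King squares — g1: attacked by Rg4; g2: attacked by Bf1; h2: attacked by Qf4.
Legal moves for White: none.
Not in check and no legal moves → stalemate.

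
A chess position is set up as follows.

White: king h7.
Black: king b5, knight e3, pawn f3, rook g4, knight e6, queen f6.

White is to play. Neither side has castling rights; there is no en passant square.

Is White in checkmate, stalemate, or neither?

stalemate

White to move; white king on h7.
In check: no.
King squares — g6: attacked by Rg4; h6: attacked by Qf6; g7: attacked by Rg4; g8: attacked by Rg4; h8: attacked by Qf6.
Legal moves for White: none.
Not in check and no legal moves → stalemate.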